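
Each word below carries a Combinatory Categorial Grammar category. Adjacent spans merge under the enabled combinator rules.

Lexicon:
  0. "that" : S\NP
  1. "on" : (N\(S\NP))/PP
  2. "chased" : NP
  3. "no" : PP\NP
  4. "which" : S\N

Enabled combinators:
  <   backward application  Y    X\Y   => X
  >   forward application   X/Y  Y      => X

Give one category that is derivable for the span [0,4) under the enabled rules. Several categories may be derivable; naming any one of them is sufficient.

[0,5] S   <
  [0,4] N   <
    [0,1] "that" : S\NP
    [1,4] N\(S\NP)   >
      [1,2] "on" : (N\(S\NP))/PP
      [2,4] PP   <
        [2,3] "chased" : NP
        [3,4] "no" : PP\NP
  [4,5] "which" : S\N

N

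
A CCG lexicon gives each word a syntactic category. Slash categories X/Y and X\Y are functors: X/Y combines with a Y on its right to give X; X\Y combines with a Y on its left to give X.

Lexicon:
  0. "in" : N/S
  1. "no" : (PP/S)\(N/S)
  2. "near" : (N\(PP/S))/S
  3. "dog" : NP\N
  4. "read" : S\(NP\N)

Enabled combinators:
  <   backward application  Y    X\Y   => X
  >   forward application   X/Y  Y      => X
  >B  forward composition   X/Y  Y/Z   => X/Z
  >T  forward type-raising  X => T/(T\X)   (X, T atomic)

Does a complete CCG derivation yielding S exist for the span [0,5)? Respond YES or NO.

NO

N/S (PP/S)\(N/S) (N\(PP/S))/S NP\N S\(NP\N)
CKY chart[0,5] = {N, N/(N\N), NP/(NP\N), PP/(PP\N), S/(S\N)}; S ∉ chart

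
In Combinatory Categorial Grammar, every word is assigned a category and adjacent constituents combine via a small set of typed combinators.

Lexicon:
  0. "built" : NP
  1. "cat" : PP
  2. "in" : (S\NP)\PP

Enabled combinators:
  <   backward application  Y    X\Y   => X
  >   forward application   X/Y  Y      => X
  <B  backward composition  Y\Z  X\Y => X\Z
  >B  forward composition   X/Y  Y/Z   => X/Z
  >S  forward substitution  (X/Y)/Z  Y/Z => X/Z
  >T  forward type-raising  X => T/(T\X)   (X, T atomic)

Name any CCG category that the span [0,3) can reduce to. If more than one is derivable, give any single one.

[0,3] S   <
  [0,1] "built" : NP
  [1,3] S\NP   <
    [1,2] "cat" : PP
    [2,3] "in" : (S\NP)\PP

S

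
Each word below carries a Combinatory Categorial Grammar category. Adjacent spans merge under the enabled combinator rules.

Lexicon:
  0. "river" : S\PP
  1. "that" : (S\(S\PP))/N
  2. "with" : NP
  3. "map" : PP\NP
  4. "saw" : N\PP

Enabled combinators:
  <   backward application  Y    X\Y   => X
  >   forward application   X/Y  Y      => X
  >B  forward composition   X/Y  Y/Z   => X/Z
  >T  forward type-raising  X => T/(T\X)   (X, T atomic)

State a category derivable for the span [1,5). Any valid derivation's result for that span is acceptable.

[0,5] S   <
  [0,1] "river" : S\PP
  [1,5] S\(S\PP)   >
    [1,2] "that" : (S\(S\PP))/N
    [2,5] N   <
      [2,4] PP   <
        [2,3] "with" : NP
        [3,4] "map" : PP\NP
      [4,5] "saw" : N\PP

S\(S\PP)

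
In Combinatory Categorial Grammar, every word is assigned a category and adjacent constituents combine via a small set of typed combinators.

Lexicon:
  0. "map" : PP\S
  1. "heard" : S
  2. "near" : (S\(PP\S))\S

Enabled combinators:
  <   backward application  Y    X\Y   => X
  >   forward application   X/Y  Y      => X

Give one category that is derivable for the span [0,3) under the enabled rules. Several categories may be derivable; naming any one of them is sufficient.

S

[0,3] S   <
  [0,1] "map" : PP\S
  [1,3] S\(PP\S)   <
    [1,2] "heard" : S
    [2,3] "near" : (S\(PP\S))\S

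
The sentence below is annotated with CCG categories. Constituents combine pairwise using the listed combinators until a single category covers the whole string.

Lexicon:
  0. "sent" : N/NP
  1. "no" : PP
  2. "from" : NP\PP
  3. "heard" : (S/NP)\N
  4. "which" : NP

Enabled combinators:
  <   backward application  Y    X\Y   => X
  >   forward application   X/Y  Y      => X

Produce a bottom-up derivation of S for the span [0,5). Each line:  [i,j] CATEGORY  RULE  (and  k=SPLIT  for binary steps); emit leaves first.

[0,5] S   >
  [0,4] S/NP   <
    [0,3] N   >
      [0,1] "sent" : N/NP
      [1,3] NP   <
        [1,2] "no" : PP
        [2,3] "from" : NP\PP
    [3,4] "heard" : (S/NP)\N
  [4,5] "which" : NP

[0,1] N/NP  lex  "sent"
[1,2] PP  lex  "no"
[2,3] NP\PP  lex  "from"
[1,3] NP  <  k=2
[0,3] N  >  k=1
[3,4] (S/NP)\N  lex  "heard"
[0,4] S/NP  <  k=3
[4,5] NP  lex  "which"
[0,5] S  >  k=4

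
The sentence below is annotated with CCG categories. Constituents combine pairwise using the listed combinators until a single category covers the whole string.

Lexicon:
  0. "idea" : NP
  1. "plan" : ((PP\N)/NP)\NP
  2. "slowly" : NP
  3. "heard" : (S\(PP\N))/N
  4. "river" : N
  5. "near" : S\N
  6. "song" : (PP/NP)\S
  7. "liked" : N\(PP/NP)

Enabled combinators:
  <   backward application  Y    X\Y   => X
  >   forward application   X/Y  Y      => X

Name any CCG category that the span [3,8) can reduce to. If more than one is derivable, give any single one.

[0,8] S   <
  [0,3] PP\N   >
    [0,2] (PP\N)/NP   <
      [0,1] "idea" : NP
      [1,2] "plan" : ((PP\N)/NP)\NP
    [2,3] "slowly" : NP
  [3,8] S\(PP\N)   >
    [3,4] "heard" : (S\(PP\N))/N
    [4,8] N   <
      [4,7] PP/NP   <
        [4,6] S   <
          [4,5] "river" : N
          [5,6] "near" : S\N
        [6,7] "song" : (PP/NP)\S
      [7,8] "liked" : N\(PP/NP)

S\(PP\N)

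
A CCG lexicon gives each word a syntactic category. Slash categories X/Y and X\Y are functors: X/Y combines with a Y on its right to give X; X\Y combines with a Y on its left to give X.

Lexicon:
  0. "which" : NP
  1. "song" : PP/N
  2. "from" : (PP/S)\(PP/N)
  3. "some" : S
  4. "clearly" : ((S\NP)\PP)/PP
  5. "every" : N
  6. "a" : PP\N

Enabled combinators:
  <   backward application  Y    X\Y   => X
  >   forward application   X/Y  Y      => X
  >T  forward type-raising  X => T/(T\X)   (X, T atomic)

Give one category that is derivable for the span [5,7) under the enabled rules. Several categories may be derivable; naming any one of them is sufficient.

PP

[0,7] S   <
  [0,1] "which" : NP
  [1,7] S\NP   <
    [1,4] PP   >
      [1,3] PP/S   <
        [1,2] "song" : PP/N
        [2,3] "from" : (PP/S)\(PP/N)
      [3,4] "some" : S
    [4,7] (S\NP)\PP   >
      [4,5] "clearly" : ((S\NP)\PP)/PP
      [5,7] PP   <
        [5,6] "every" : N
        [6,7] "a" : PP\N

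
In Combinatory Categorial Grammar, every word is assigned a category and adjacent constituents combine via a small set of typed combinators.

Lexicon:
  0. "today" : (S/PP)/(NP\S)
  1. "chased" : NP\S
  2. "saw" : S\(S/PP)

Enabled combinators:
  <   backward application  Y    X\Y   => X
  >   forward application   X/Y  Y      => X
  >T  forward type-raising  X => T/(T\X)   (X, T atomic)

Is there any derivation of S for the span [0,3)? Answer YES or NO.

YES

[0,3] S   <
  [0,2] S/PP   >
    [0,1] "today" : (S/PP)/(NP\S)
    [1,2] "chased" : NP\S
  [2,3] "saw" : S\(S/PP)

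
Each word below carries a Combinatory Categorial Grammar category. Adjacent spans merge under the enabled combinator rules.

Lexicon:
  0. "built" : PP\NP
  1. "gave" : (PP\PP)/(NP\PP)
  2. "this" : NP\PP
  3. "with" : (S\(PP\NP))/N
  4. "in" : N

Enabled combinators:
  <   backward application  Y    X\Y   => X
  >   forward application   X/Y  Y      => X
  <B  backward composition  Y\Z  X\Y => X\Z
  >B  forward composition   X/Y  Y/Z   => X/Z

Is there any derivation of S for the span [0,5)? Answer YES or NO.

[0,5] S   <
  [0,3] PP\NP   <B
    [0,1] "built" : PP\NP
    [1,3] PP\PP   >
      [1,2] "gave" : (PP\PP)/(NP\PP)
      [2,3] "this" : NP\PP
  [3,5] S\(PP\NP)   >
    [3,4] "with" : (S\(PP\NP))/N
    [4,5] "in" : N

YES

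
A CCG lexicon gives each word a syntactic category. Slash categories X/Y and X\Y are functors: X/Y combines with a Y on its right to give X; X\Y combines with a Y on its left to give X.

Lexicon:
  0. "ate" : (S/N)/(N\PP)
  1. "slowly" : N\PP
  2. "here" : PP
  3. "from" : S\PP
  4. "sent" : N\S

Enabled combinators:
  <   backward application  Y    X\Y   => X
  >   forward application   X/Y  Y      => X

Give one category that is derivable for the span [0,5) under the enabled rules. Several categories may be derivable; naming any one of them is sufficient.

[0,5] S   >
  [0,2] S/N   >
    [0,1] "ate" : (S/N)/(N\PP)
    [1,2] "slowly" : N\PP
  [2,5] N   <
    [2,4] S   <
      [2,3] "here" : PP
      [3,4] "from" : S\PP
    [4,5] "sent" : N\S

S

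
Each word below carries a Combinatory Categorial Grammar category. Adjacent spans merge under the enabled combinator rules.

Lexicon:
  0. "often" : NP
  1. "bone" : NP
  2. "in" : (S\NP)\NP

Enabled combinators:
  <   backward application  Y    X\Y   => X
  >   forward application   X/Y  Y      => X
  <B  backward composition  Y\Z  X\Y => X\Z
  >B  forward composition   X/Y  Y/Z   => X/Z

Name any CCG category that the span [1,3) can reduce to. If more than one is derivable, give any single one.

S\NP

[0,3] S   <
  [0,1] "often" : NP
  [1,3] S\NP   <
    [1,2] "bone" : NP
    [2,3] "in" : (S\NP)\NP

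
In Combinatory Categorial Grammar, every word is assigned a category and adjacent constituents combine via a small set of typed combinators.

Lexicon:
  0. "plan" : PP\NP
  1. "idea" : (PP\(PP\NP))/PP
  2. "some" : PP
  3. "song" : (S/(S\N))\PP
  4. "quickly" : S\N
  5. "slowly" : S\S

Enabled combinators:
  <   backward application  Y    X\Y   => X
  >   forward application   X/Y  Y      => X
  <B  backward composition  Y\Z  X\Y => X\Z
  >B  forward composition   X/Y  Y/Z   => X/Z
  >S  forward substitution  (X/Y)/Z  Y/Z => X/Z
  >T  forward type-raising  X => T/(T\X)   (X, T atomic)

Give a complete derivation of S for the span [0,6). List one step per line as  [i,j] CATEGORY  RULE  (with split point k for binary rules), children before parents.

[0,1] PP\NP  lex  "plan"
[1,2] (PP\(PP\NP))/PP  lex  "idea"
[2,3] PP  lex  "some"
[1,3] PP\(PP\NP)  >  k=2
[0,3] PP  <  k=1
[3,4] (S/(S\N))\PP  lex  "song"
[0,4] S/(S\N)  <  k=3
[4,5] S\N  lex  "quickly"
[5,6] S\S  lex  "slowly"
[4,6] S\N  <B  k=5
[0,6] S  >  k=4

[0,6] S   >
  [0,4] S/(S\N)   <
    [0,3] PP   <
      [0,1] "plan" : PP\NP
      [1,3] PP\(PP\NP)   >
        [1,2] "idea" : (PP\(PP\NP))/PP
        [2,3] "some" : PP
    [3,4] "song" : (S/(S\N))\PP
  [4,6] S\N   <B
    [4,5] "quickly" : S\N
    [5,6] "slowly" : S\S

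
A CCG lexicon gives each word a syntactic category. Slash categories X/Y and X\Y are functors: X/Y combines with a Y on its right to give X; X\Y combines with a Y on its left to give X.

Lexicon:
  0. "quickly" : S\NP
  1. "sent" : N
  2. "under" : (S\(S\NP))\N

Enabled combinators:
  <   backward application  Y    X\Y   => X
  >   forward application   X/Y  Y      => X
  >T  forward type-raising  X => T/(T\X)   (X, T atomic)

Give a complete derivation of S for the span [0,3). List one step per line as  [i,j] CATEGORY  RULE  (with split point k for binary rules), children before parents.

[0,1] S\NP  lex  "quickly"
[1,2] N  lex  "sent"
[2,3] (S\(S\NP))\N  lex  "under"
[1,3] S\(S\NP)  <  k=2
[0,3] S  <  k=1

[0,3] S   <
  [0,1] "quickly" : S\NP
  [1,3] S\(S\NP)   <
    [1,2] "sent" : N
    [2,3] "under" : (S\(S\NP))\N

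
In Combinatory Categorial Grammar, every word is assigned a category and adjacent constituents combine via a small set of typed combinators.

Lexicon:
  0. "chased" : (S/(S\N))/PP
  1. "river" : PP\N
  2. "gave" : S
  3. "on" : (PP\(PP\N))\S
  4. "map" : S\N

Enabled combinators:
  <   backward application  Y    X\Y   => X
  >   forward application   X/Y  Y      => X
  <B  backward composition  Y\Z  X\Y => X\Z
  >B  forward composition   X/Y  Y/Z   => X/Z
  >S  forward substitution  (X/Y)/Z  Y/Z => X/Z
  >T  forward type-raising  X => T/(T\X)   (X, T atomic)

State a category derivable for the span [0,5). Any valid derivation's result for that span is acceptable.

[0,5] S   >
  [0,4] S/(S\N)   >
    [0,1] "chased" : (S/(S\N))/PP
    [1,4] PP   <
      [1,2] "river" : PP\N
      [2,4] PP\(PP\N)   <
        [2,3] "gave" : S
        [3,4] "on" : (PP\(PP\N))\S
  [4,5] "map" : S\N

S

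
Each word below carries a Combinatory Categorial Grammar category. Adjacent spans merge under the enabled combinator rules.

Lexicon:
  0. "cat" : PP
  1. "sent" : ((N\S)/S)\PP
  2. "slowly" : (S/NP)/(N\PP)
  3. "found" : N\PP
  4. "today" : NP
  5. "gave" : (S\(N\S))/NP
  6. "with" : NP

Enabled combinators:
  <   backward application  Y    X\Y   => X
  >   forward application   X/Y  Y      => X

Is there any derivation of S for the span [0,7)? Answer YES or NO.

YES

[0,7] S   <
  [0,5] N\S   >
    [0,2] (N\S)/S   <
      [0,1] "cat" : PP
      [1,2] "sent" : ((N\S)/S)\PP
    [2,5] S   >
      [2,4] S/NP   >
        [2,3] "slowly" : (S/NP)/(N\PP)
        [3,4] "found" : N\PP
      [4,5] "today" : NP
  [5,7] S\(N\S)   >
    [5,6] "gave" : (S\(N\S))/NP
    [6,7] "with" : NP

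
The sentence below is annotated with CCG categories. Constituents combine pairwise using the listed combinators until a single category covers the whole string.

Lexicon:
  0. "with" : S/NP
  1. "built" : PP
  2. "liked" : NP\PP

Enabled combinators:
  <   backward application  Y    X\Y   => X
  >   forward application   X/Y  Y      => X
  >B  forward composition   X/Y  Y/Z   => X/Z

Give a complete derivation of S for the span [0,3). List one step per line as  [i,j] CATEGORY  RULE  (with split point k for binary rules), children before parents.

[0,1] S/NP  lex  "with"
[1,2] PP  lex  "built"
[2,3] NP\PP  lex  "liked"
[1,3] NP  <  k=2
[0,3] S  >  k=1

[0,3] S   >
  [0,1] "with" : S/NP
  [1,3] NP   <
    [1,2] "built" : PP
    [2,3] "liked" : NP\PP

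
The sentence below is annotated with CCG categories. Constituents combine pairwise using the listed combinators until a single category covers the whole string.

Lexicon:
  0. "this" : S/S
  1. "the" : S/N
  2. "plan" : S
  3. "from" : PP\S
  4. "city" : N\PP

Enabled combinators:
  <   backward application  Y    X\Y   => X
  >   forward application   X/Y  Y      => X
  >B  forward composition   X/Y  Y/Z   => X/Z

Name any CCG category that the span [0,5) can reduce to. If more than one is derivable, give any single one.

S

[0,5] S   >
  [0,2] S/N   >B
    [0,1] "this" : S/S
    [1,2] "the" : S/N
  [2,5] N   <
    [2,4] PP   <
      [2,3] "plan" : S
      [3,4] "from" : PP\S
    [4,5] "city" : N\PP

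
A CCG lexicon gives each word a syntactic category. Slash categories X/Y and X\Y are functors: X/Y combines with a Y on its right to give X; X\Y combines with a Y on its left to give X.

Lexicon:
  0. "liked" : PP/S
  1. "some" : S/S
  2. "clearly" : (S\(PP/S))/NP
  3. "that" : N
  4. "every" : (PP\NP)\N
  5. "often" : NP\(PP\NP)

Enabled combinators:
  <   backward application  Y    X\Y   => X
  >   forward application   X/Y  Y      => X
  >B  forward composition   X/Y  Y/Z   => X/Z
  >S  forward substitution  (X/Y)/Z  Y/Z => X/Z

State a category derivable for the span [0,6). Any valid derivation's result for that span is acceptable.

[0,6] S   <
  [0,2] PP/S   >B
    [0,1] "liked" : PP/S
    [1,2] "some" : S/S
  [2,6] S\(PP/S)   >
    [2,3] "clearly" : (S\(PP/S))/NP
    [3,6] NP   <
      [3,5] PP\NP   <
        [3,4] "that" : N
        [4,5] "every" : (PP\NP)\N
      [5,6] "often" : NP\(PP\NP)

S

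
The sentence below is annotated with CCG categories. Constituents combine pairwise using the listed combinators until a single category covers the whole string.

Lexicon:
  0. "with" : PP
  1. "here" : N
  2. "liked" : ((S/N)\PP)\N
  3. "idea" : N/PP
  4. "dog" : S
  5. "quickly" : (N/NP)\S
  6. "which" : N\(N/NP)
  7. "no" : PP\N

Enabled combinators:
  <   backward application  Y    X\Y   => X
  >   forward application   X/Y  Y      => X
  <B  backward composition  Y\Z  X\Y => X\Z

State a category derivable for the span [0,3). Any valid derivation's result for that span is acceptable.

S/N

[0,8] S   >
  [0,3] S/N   <
    [0,1] "with" : PP
    [1,3] (S/N)\PP   <
      [1,2] "here" : N
      [2,3] "liked" : ((S/N)\PP)\N
  [3,8] N   >
    [3,4] "idea" : N/PP
    [4,8] PP   <
      [4,7] N   <
        [4,6] N/NP   <
          [4,5] "dog" : S
          [5,6] "quickly" : (N/NP)\S
        [6,7] "which" : N\(N/NP)
      [7,8] "no" : PP\N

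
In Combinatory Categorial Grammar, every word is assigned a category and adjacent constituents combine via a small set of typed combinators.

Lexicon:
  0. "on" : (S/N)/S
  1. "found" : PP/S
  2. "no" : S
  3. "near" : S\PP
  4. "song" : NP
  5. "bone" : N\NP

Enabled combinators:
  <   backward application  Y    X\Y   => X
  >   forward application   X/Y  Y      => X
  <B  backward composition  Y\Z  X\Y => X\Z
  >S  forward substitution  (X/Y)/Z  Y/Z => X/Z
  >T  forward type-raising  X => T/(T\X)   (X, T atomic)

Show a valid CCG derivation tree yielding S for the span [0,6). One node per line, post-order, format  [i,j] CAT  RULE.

[0,6] S   >
  [0,4] S/N   >
    [0,1] "on" : (S/N)/S
    [1,4] S   <
      [1,3] PP   >
        [1,2] "found" : PP/S
        [2,3] "no" : S
      [3,4] "near" : S\PP
  [4,6] N   >
    [4,5] N/(N\NP)   >T
      [4,5] "song" : NP
    [5,6] "bone" : N\NP

[0,1] (S/N)/S  lex  "on"
[1,2] PP/S  lex  "found"
[2,3] S  lex  "no"
[1,3] PP  >  k=2
[3,4] S\PP  lex  "near"
[1,4] S  <  k=3
[0,4] S/N  >  k=1
[4,5] NP  lex  "song"
[4,5] N/(N\NP)  >T
[5,6] N\NP  lex  "bone"
[4,6] N  >  k=5
[0,6] S  >  k=4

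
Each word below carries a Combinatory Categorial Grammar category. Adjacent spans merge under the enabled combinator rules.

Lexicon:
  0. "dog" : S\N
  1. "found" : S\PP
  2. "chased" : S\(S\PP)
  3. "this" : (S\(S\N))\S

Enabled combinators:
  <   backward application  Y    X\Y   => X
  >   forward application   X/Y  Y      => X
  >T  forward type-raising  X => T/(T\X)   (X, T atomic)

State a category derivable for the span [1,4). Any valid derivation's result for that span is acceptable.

S\(S\N)

[0,4] S   <
  [0,1] "dog" : S\N
  [1,4] S\(S\N)   <
    [1,3] S   <
      [1,2] "found" : S\PP
      [2,3] "chased" : S\(S\PP)
    [3,4] "this" : (S\(S\N))\S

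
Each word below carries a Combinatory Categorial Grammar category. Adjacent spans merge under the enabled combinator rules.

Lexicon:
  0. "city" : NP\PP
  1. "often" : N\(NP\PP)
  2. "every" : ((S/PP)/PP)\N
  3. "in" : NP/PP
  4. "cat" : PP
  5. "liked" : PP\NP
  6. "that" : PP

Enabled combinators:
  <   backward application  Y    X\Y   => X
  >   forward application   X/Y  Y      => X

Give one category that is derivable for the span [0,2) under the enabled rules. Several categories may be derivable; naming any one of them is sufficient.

N

[0,7] S   >
  [0,6] S/PP   >
    [0,3] (S/PP)/PP   <
      [0,2] N   <
        [0,1] "city" : NP\PP
        [1,2] "often" : N\(NP\PP)
      [2,3] "every" : ((S/PP)/PP)\N
    [3,6] PP   <
      [3,5] NP   >
        [3,4] "in" : NP/PP
        [4,5] "cat" : PP
      [5,6] "liked" : PP\NP
  [6,7] "that" : PP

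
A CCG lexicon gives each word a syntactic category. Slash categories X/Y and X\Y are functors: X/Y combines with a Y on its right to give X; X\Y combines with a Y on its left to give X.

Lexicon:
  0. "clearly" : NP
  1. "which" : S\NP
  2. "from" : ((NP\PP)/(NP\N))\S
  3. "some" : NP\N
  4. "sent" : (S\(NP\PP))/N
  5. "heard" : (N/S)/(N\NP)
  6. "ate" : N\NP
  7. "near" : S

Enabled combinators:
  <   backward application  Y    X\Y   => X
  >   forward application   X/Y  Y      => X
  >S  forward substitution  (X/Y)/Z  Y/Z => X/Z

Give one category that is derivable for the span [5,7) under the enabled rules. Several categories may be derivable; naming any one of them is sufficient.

[0,8] S   <
  [0,4] NP\PP   >
    [0,3] (NP\PP)/(NP\N)   <
      [0,2] S   <
        [0,1] "clearly" : NP
        [1,2] "which" : S\NP
      [2,3] "from" : ((NP\PP)/(NP\N))\S
    [3,4] "some" : NP\N
  [4,8] S\(NP\PP)   >
    [4,5] "sent" : (S\(NP\PP))/N
    [5,8] N   >
      [5,7] N/S   >
        [5,6] "heard" : (N/S)/(N\NP)
        [6,7] "ate" : N\NP
      [7,8] "near" : S

N/S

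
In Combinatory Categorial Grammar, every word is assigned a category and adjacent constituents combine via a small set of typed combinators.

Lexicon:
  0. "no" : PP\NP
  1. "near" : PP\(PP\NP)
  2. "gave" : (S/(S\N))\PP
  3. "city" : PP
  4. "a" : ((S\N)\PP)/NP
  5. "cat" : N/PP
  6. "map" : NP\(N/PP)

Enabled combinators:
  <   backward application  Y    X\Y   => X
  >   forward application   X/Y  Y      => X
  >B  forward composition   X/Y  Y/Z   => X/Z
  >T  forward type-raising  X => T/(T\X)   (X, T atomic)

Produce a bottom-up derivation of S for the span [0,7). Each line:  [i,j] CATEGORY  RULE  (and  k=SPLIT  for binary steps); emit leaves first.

[0,7] S   >
  [0,3] S/(S\N)   <
    [0,2] PP   <
      [0,1] "no" : PP\NP
      [1,2] "near" : PP\(PP\NP)
    [2,3] "gave" : (S/(S\N))\PP
  [3,7] S\N   <
    [3,4] "city" : PP
    [4,7] (S\N)\PP   >
      [4,5] "a" : ((S\N)\PP)/NP
      [5,7] NP   <
        [5,6] "cat" : N/PP
        [6,7] "map" : NP\(N/PP)

[0,1] PP\NP  lex  "no"
[1,2] PP\(PP\NP)  lex  "near"
[0,2] PP  <  k=1
[2,3] (S/(S\N))\PP  lex  "gave"
[0,3] S/(S\N)  <  k=2
[3,4] PP  lex  "city"
[4,5] ((S\N)\PP)/NP  lex  "a"
[5,6] N/PP  lex  "cat"
[6,7] NP\(N/PP)  lex  "map"
[5,7] NP  <  k=6
[4,7] (S\N)\PP  >  k=5
[3,7] S\N  <  k=4
[0,7] S  >  k=3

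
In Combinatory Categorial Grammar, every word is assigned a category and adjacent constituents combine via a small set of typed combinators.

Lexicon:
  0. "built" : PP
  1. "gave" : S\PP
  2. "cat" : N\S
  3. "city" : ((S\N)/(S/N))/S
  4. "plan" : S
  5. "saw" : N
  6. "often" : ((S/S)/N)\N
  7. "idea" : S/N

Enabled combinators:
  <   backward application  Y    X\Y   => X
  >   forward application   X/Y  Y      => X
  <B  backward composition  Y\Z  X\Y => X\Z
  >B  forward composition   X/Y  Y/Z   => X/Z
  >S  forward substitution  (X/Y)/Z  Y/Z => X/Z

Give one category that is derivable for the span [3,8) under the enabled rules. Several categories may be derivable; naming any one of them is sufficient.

[0,8] S   <
  [0,3] N   <
    [0,2] S   <
      [0,1] "built" : PP
      [1,2] "gave" : S\PP
    [2,3] "cat" : N\S
  [3,8] S\N   >
    [3,5] (S\N)/(S/N)   >
      [3,4] "city" : ((S\N)/(S/N))/S
      [4,5] "plan" : S
    [5,8] S/N   >S
      [5,7] (S/S)/N   <
        [5,6] "saw" : N
        [6,7] "often" : ((S/S)/N)\N
      [7,8] "idea" : S/N

S\N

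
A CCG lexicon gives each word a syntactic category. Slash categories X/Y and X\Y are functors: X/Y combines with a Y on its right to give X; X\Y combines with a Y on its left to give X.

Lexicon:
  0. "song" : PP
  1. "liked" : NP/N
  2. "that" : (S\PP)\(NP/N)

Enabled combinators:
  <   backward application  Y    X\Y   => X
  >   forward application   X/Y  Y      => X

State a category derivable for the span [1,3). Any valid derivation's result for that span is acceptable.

S\PP

[0,3] S   <
  [0,1] "song" : PP
  [1,3] S\PP   <
    [1,2] "liked" : NP/N
    [2,3] "that" : (S\PP)\(NP/N)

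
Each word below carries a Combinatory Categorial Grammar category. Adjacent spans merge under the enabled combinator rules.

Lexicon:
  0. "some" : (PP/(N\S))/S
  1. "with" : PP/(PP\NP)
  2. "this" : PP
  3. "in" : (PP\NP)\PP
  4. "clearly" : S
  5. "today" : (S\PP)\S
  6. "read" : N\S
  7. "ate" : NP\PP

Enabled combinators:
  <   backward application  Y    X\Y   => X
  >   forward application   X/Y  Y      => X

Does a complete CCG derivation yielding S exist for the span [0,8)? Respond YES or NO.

NO

(PP/(N\S))/S PP/(PP\NP) PP (PP\NP)\PP S (S\PP)\S N\S NP\PP
CKY chart[0,8] = {NP}; S ∉ chart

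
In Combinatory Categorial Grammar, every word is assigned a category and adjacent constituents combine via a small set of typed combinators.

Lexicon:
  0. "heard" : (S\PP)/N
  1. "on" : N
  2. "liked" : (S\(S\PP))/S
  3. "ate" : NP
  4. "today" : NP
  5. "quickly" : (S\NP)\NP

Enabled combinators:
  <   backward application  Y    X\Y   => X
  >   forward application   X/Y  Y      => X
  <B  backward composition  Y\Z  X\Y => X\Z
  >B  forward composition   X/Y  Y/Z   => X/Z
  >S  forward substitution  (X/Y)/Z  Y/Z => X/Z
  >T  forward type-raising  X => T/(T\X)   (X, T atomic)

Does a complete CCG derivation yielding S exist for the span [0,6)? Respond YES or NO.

[0,6] S   <
  [0,2] S\PP   >
    [0,1] "heard" : (S\PP)/N
    [1,2] "on" : N
  [2,6] S\(S\PP)   >
    [2,3] "liked" : (S\(S\PP))/S
    [3,6] S   >
      [3,4] S/(S\NP)   >T
        [3,4] "ate" : NP
      [4,6] S\NP   <
        [4,5] "today" : NP
        [5,6] "quickly" : (S\NP)\NP

YES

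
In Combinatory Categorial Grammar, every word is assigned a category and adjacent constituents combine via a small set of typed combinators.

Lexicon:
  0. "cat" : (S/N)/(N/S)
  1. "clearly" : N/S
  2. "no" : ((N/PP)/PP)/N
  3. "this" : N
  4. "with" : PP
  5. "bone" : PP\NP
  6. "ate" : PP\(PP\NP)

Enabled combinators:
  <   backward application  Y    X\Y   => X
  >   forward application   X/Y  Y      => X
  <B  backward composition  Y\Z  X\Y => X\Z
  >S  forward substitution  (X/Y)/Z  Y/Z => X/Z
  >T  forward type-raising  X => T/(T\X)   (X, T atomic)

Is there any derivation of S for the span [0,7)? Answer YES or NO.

[0,7] S   >
  [0,2] S/N   >
    [0,1] "cat" : (S/N)/(N/S)
    [1,2] "clearly" : N/S
  [2,7] N   >
    [2,5] N/PP   >
      [2,4] (N/PP)/PP   >
        [2,3] "no" : ((N/PP)/PP)/N
        [3,4] "this" : N
      [4,5] "with" : PP
    [5,7] PP   <
      [5,6] "bone" : PP\NP
      [6,7] "ate" : PP\(PP\NP)

YES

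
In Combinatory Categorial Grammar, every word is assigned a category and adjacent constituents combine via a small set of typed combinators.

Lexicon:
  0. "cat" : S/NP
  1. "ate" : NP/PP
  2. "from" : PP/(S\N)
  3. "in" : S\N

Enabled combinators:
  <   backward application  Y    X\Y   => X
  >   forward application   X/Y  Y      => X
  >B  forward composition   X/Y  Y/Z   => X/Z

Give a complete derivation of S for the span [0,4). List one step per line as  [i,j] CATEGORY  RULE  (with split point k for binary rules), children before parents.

[0,1] S/NP  lex  "cat"
[1,2] NP/PP  lex  "ate"
[2,3] PP/(S\N)  lex  "from"
[3,4] S\N  lex  "in"
[2,4] PP  >  k=3
[1,4] NP  >  k=2
[0,4] S  >  k=1

[0,4] S   >
  [0,1] "cat" : S/NP
  [1,4] NP   >
    [1,2] "ate" : NP/PP
    [2,4] PP   >
      [2,3] "from" : PP/(S\N)
      [3,4] "in" : S\N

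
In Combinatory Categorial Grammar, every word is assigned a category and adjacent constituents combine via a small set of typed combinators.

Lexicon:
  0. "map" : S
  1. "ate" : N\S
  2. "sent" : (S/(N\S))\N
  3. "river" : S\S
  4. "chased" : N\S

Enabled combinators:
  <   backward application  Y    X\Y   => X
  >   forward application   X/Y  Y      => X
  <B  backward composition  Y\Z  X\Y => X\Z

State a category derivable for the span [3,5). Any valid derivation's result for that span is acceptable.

[0,5] S   >
  [0,3] S/(N\S)   <
    [0,2] N   <
      [0,1] "map" : S
      [1,2] "ate" : N\S
    [2,3] "sent" : (S/(N\S))\N
  [3,5] N\S   <B
    [3,4] "river" : S\S
    [4,5] "chased" : N\S

N\S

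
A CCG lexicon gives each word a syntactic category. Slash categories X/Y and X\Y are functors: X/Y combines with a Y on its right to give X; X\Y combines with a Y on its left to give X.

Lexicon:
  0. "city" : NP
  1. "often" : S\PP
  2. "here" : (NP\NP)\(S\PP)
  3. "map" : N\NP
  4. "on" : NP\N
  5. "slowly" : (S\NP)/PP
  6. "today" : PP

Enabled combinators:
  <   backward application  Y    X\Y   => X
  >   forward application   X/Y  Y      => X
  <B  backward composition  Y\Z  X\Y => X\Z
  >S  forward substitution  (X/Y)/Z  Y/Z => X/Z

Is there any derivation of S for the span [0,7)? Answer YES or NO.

[0,7] S   <
  [0,1] "city" : NP
  [1,7] S\NP   <B
    [1,5] NP\NP   <B
      [1,3] NP\NP   <
        [1,2] "often" : S\PP
        [2,3] "here" : (NP\NP)\(S\PP)
      [3,5] NP\NP   <B
        [3,4] "map" : N\NP
        [4,5] "on" : NP\N
    [5,7] S\NP   >
      [5,6] "slowly" : (S\NP)/PP
      [6,7] "today" : PP

YES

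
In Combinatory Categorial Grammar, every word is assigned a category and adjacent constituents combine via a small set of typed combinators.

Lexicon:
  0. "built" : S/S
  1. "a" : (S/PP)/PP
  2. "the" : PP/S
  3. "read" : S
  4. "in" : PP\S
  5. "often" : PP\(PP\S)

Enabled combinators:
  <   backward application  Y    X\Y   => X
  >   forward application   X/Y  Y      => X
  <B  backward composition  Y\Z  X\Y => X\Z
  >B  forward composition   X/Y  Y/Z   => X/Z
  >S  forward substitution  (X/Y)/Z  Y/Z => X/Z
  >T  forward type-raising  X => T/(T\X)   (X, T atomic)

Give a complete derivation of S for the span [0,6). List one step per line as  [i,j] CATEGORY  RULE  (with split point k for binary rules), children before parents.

[0,6] S   >
  [0,4] S/PP   >B
    [0,1] "built" : S/S
    [1,4] S/PP   >
      [1,2] "a" : (S/PP)/PP
      [2,4] PP   >
        [2,3] "the" : PP/S
        [3,4] "read" : S
  [4,6] PP   <
    [4,5] "in" : PP\S
    [5,6] "often" : PP\(PP\S)

[0,1] S/S  lex  "built"
[1,2] (S/PP)/PP  lex  "a"
[2,3] PP/S  lex  "the"
[3,4] S  lex  "read"
[2,4] PP  >  k=3
[1,4] S/PP  >  k=2
[0,4] S/PP  >B  k=1
[4,5] PP\S  lex  "in"
[5,6] PP\(PP\S)  lex  "often"
[4,6] PP  <  k=5
[0,6] S  >  k=4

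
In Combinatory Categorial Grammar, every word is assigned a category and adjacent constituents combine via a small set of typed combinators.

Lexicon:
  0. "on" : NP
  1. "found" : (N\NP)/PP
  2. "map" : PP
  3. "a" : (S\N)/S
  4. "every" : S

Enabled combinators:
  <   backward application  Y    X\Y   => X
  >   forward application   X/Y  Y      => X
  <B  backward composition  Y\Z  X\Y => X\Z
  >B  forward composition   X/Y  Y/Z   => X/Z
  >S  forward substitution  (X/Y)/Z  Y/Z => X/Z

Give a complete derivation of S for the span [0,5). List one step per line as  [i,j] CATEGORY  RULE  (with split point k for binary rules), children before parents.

[0,5] S   <
  [0,3] N   <
    [0,1] "on" : NP
    [1,3] N\NP   >
      [1,2] "found" : (N\NP)/PP
      [2,3] "map" : PP
  [3,5] S\N   >
    [3,4] "a" : (S\N)/S
    [4,5] "every" : S

[0,1] NP  lex  "on"
[1,2] (N\NP)/PP  lex  "found"
[2,3] PP  lex  "map"
[1,3] N\NP  >  k=2
[0,3] N  <  k=1
[3,4] (S\N)/S  lex  "a"
[4,5] S  lex  "every"
[3,5] S\N  >  k=4
[0,5] S  <  k=3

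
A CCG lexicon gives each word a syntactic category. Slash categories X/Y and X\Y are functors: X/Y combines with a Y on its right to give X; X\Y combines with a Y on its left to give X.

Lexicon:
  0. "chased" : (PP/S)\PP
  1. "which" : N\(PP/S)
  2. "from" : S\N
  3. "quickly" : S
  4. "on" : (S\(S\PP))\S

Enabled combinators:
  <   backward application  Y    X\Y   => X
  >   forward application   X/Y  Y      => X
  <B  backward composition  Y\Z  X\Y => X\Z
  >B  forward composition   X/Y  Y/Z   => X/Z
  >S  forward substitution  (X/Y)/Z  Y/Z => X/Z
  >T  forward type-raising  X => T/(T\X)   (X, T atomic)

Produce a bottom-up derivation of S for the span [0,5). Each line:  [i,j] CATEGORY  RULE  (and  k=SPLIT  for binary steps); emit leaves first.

[0,1] (PP/S)\PP  lex  "chased"
[1,2] N\(PP/S)  lex  "which"
[0,2] N\PP  <B  k=1
[2,3] S\N  lex  "from"
[0,3] S\PP  <B  k=2
[3,4] S  lex  "quickly"
[4,5] (S\(S\PP))\S  lex  "on"
[3,5] S\(S\PP)  <  k=4
[0,5] S  <  k=3

[0,5] S   <
  [0,3] S\PP   <B
    [0,2] N\PP   <B
      [0,1] "chased" : (PP/S)\PP
      [1,2] "which" : N\(PP/S)
    [2,3] "from" : S\N
  [3,5] S\(S\PP)   <
    [3,4] "quickly" : S
    [4,5] "on" : (S\(S\PP))\S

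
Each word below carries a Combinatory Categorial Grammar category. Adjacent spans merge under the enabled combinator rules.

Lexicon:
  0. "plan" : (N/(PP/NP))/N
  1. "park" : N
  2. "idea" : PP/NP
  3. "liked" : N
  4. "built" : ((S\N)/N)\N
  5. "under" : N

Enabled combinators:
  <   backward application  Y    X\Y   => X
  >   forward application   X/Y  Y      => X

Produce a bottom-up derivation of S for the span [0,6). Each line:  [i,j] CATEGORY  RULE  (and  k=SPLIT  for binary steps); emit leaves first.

[0,6] S   <
  [0,3] N   >
    [0,2] N/(PP/NP)   >
      [0,1] "plan" : (N/(PP/NP))/N
      [1,2] "park" : N
    [2,3] "idea" : PP/NP
  [3,6] S\N   >
    [3,5] (S\N)/N   <
      [3,4] "liked" : N
      [4,5] "built" : ((S\N)/N)\N
    [5,6] "under" : N

[0,1] (N/(PP/NP))/N  lex  "plan"
[1,2] N  lex  "park"
[0,2] N/(PP/NP)  >  k=1
[2,3] PP/NP  lex  "idea"
[0,3] N  >  k=2
[3,4] N  lex  "liked"
[4,5] ((S\N)/N)\N  lex  "built"
[3,5] (S\N)/N  <  k=4
[5,6] N  lex  "under"
[3,6] S\N  >  k=5
[0,6] S  <  k=3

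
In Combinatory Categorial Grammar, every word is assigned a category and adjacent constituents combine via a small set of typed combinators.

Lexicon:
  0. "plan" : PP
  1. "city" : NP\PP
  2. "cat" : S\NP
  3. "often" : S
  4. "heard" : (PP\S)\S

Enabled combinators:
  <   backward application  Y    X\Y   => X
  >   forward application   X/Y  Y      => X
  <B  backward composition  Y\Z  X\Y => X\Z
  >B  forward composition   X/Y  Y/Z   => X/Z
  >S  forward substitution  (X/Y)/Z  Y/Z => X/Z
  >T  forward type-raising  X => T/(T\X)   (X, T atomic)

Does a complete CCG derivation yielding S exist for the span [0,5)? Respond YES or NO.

NO

PP NP\PP S\NP S (PP\S)\S
CKY chart[0,5] = {N/(N\PP), NP/(NP\PP), PP, PP/(PP\PP), S/(S\PP)}; S ∉ chart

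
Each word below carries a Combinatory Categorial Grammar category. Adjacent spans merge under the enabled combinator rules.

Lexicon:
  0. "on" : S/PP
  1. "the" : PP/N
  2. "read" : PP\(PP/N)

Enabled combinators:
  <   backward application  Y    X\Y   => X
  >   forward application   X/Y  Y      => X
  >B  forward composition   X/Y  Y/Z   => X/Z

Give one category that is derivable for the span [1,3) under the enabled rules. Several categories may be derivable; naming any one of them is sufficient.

PP

[0,3] S   >
  [0,1] "on" : S/PP
  [1,3] PP   <
    [1,2] "the" : PP/N
    [2,3] "read" : PP\(PP/N)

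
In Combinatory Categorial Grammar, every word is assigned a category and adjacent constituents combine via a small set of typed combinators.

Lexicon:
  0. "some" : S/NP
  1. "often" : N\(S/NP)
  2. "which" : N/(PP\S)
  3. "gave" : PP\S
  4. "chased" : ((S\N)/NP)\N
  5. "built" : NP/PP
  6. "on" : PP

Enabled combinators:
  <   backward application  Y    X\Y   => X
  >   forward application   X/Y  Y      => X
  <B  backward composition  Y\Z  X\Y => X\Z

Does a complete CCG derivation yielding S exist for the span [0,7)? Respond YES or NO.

[0,7] S   <
  [0,2] N   <
    [0,1] "some" : S/NP
    [1,2] "often" : N\(S/NP)
  [2,7] S\N   >
    [2,5] (S\N)/NP   <
      [2,4] N   >
        [2,3] "which" : N/(PP\S)
        [3,4] "gave" : PP\S
      [4,5] "chased" : ((S\N)/NP)\N
    [5,7] NP   >
      [5,6] "built" : NP/PP
      [6,7] "on" : PP

YES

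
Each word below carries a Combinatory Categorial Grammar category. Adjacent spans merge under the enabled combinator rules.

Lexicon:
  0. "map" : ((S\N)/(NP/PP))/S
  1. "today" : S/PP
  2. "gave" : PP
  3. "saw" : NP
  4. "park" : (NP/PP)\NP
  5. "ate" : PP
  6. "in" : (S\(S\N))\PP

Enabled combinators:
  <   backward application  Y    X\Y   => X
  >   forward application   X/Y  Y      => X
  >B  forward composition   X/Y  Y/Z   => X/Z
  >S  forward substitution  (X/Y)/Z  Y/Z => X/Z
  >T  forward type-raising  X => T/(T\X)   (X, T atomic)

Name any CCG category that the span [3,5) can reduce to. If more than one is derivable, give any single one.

NP/PP

[0,7] S   <
  [0,5] S\N   >
    [0,3] (S\N)/(NP/PP)   >
      [0,1] "map" : ((S\N)/(NP/PP))/S
      [1,3] S   >
        [1,2] "today" : S/PP
        [2,3] "gave" : PP
    [3,5] NP/PP   <
      [3,4] "saw" : NP
      [4,5] "park" : (NP/PP)\NP
  [5,7] S\(S\N)   <
    [5,6] "ate" : PP
    [6,7] "in" : (S\(S\N))\PP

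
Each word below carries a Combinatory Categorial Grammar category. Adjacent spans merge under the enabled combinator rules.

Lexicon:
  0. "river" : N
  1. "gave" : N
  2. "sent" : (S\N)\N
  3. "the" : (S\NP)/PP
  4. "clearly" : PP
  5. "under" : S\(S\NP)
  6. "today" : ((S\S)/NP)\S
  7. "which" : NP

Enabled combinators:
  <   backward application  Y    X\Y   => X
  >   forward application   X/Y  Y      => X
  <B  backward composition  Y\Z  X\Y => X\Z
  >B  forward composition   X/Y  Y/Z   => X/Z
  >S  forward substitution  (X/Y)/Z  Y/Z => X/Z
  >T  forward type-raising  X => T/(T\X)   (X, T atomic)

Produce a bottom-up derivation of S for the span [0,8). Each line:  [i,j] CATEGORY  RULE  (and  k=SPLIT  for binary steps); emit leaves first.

[0,1] N  lex  "river"
[1,2] N  lex  "gave"
[2,3] (S\N)\N  lex  "sent"
[1,3] S\N  <  k=2
[3,4] (S\NP)/PP  lex  "the"
[4,5] PP  lex  "clearly"
[3,5] S\NP  >  k=4
[5,6] S\(S\NP)  lex  "under"
[3,6] S  <  k=5
[6,7] ((S\S)/NP)\S  lex  "today"
[3,7] (S\S)/NP  <  k=6
[7,8] NP  lex  "which"
[3,8] S\S  >  k=7
[1,8] S\N  <B  k=3
[0,8] S  <  k=1

[0,8] S   <
  [0,1] "river" : N
  [1,8] S\N   <B
    [1,3] S\N   <
      [1,2] "gave" : N
      [2,3] "sent" : (S\N)\N
    [3,8] S\S   >
      [3,7] (S\S)/NP   <
        [3,6] S   <
          [3,5] S\NP   >
            [3,4] "the" : (S\NP)/PP
            [4,5] "clearly" : PP
          [5,6] "under" : S\(S\NP)
        [6,7] "today" : ((S\S)/NP)\S
      [7,8] "which" : NP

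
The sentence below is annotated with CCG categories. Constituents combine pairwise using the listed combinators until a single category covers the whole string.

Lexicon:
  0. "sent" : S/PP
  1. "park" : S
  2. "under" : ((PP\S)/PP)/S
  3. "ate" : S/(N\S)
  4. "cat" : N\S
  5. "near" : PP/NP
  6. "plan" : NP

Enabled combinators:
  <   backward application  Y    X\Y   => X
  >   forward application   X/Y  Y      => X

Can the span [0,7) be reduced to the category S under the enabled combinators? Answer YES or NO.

YES

[0,7] S   >
  [0,1] "sent" : S/PP
  [1,7] PP   <
    [1,2] "park" : S
    [2,7] PP\S   >
      [2,5] (PP\S)/PP   >
        [2,3] "under" : ((PP\S)/PP)/S
        [3,5] S   >
          [3,4] "ate" : S/(N\S)
          [4,5] "cat" : N\S
      [5,7] PP   >
        [5,6] "near" : PP/NP
        [6,7] "plan" : NP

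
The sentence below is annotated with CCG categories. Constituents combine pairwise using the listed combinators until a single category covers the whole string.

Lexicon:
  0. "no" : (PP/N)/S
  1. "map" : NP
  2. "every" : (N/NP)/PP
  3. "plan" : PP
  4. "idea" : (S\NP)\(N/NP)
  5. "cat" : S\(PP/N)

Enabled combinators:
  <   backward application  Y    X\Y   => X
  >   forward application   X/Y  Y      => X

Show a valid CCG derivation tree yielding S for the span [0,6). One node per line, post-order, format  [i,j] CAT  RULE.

[0,1] (PP/N)/S  lex  "no"
[1,2] NP  lex  "map"
[2,3] (N/NP)/PP  lex  "every"
[3,4] PP  lex  "plan"
[2,4] N/NP  >  k=3
[4,5] (S\NP)\(N/NP)  lex  "idea"
[2,5] S\NP  <  k=4
[1,5] S  <  k=2
[0,5] PP/N  >  k=1
[5,6] S\(PP/N)  lex  "cat"
[0,6] S  <  k=5

[0,6] S   <
  [0,5] PP/N   >
    [0,1] "no" : (PP/N)/S
    [1,5] S   <
      [1,2] "map" : NP
      [2,5] S\NP   <
        [2,4] N/NP   >
          [2,3] "every" : (N/NP)/PP
          [3,4] "plan" : PP
        [4,5] "idea" : (S\NP)\(N/NP)
  [5,6] "cat" : S\(PP/N)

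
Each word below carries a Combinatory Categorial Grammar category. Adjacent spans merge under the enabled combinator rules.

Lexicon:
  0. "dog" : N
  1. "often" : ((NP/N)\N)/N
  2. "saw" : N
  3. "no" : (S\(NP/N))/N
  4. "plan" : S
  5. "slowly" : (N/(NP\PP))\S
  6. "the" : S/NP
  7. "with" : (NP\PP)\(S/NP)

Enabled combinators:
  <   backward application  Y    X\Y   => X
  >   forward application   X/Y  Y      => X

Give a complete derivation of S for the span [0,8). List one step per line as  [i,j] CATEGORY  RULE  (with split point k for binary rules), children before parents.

[0,1] N  lex  "dog"
[1,2] ((NP/N)\N)/N  lex  "often"
[2,3] N  lex  "saw"
[1,3] (NP/N)\N  >  k=2
[0,3] NP/N  <  k=1
[3,4] (S\(NP/N))/N  lex  "no"
[4,5] S  lex  "plan"
[5,6] (N/(NP\PP))\S  lex  "slowly"
[4,6] N/(NP\PP)  <  k=5
[6,7] S/NP  lex  "the"
[7,8] (NP\PP)\(S/NP)  lex  "with"
[6,8] NP\PP  <  k=7
[4,8] N  >  k=6
[3,8] S\(NP/N)  >  k=4
[0,8] S  <  k=3

[0,8] S   <
  [0,3] NP/N   <
    [0,1] "dog" : N
    [1,3] (NP/N)\N   >
      [1,2] "often" : ((NP/N)\N)/N
      [2,3] "saw" : N
  [3,8] S\(NP/N)   >
    [3,4] "no" : (S\(NP/N))/N
    [4,8] N   >
      [4,6] N/(NP\PP)   <
        [4,5] "plan" : S
        [5,6] "slowly" : (N/(NP\PP))\S
      [6,8] NP\PP   <
        [6,7] "the" : S/NP
        [7,8] "with" : (NP\PP)\(S/NP)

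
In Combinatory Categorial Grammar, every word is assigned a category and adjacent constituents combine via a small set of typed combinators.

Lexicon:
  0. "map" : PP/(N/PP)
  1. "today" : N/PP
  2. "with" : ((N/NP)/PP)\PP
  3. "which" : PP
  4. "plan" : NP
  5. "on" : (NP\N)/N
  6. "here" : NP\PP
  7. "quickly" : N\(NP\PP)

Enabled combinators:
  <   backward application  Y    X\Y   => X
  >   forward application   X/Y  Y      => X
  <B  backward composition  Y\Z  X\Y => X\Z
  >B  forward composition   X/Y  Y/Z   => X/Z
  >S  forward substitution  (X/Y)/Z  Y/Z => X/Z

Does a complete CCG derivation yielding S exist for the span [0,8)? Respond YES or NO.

NO

PP/(N/PP) N/PP ((N/NP)/PP)\PP PP NP (NP\N)/N NP\PP N\(NP\PP)
CKY chart[0,8] = {NP}; S ∉ chart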